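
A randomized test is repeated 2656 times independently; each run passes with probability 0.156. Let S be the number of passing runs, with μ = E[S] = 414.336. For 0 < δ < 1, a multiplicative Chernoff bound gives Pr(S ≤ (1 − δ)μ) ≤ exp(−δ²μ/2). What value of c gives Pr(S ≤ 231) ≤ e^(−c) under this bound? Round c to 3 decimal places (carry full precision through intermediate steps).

40.561

Write 231 = (1 − δ)μ, so δ = 1 − 231/414.336 = 0.4424815…
Then the exponent is δ²μ/2 = (μ − 231)²/(2μ) = 40.561391.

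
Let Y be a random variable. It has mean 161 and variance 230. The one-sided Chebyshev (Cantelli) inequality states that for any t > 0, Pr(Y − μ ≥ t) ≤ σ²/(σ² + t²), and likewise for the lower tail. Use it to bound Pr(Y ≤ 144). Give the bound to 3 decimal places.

Here σ² = 230 and t = 17, so σ² + t² = 519.
Cantelli's bound: 230/519 = 0.4432.

0.443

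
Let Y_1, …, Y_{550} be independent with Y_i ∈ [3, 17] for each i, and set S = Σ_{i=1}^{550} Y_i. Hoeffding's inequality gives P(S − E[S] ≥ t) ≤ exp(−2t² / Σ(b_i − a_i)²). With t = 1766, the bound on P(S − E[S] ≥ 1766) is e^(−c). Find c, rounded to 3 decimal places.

57.862

Σ(b_i − a_i)² = 550·(14)² = 107800.
c = 2t²/107800 = 2·1766²/107800 = 57.8619.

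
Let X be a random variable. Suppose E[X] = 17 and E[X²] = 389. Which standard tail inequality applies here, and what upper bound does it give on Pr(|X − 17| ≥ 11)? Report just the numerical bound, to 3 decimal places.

0.826

The first two moments determine the variance, so Chebyshev's inequality is the sharpest standard bound available.
Var(X) = E[X²] − (E[X])² = 389 − 289 = 100.
Chebyshev's inequality: Pr(|X − μ| ≥ t) ≤ Var(X)/t² = 100/121 = 0.8264.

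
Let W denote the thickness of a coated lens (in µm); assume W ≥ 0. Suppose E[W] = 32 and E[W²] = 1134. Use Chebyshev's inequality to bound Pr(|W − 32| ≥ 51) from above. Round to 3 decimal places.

0.042

Var(W) = E[W²] − (E[W])² = 1134 − 1024 = 110.
Chebyshev's inequality: Pr(|W − μ| ≥ t) ≤ Var(W)/t² = 110/2601 = 0.0423.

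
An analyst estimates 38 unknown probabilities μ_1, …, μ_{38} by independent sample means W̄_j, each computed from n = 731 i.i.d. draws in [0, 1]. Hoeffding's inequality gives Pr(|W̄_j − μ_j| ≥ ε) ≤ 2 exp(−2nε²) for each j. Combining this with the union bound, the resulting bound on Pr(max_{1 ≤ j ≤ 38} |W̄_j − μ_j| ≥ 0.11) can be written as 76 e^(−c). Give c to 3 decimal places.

Union bound over the 38 events: Pr(max_{1 ≤ j ≤ 38} |W̄_j − μ_j| ≥ 0.11) ≤ 38·2·exp(−2nε²) = 76 exp(−2·731·0.11²).
So c = 2·731·0.11² = 17.6902.

17.690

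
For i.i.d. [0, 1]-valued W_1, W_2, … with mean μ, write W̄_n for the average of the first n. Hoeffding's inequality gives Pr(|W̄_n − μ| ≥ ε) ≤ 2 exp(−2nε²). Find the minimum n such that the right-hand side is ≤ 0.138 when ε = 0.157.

Require 2·exp(−2nε²) ≤ 0.138, i.e. 2nε² ≥ ln(2/0.138) = 2.673649.
So n ≥ 2.673649 / (2·0.157²) = 54.234.
The smallest integer n is 55.

55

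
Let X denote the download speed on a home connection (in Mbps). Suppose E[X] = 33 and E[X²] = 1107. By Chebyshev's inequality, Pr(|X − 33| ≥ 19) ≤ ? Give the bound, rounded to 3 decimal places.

0.050

Var(X) = E[X²] − (E[X])² = 1107 − 1089 = 18.
Chebyshev's inequality: Pr(|X − μ| ≥ t) ≤ Var(X)/t² = 18/361 = 0.0499.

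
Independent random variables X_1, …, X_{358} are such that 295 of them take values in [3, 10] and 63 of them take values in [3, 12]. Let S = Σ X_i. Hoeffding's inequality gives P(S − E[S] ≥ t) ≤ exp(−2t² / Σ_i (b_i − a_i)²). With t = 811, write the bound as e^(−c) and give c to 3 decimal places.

Σ(b_i − a_i)² = 295·7² + 63·9² = 19558.
c = 2t² / 19558 = 2·811² / 19558 = 67.2585.

67.259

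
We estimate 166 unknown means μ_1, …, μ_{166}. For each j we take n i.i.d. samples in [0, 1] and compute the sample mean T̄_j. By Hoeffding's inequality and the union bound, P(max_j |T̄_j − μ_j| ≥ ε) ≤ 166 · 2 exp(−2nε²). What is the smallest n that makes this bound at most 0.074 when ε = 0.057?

Need 2·166·exp(−2nε²) ≤ 0.074, i.e. exp(−2nε²) ≤ 0.074/332.
So 2nε² ≥ ln(332/0.074) = 8.408825.
Hence n ≥ 8.408825/(2·0.057²) = 1294.064.
The smallest integer n is 1295.

1295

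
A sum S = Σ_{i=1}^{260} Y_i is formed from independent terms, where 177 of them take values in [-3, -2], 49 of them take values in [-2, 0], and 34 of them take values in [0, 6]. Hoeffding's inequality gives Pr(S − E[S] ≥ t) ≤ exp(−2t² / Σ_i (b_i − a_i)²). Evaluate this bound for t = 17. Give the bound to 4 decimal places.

0.6963

Σ(b_i − a_i)² = 177·1² + 49·2² + 34·6² = 1597.
Exponent = 2·17² / 1597 = 0.36193.
Bound = exp(−0.36193) = 0.69633.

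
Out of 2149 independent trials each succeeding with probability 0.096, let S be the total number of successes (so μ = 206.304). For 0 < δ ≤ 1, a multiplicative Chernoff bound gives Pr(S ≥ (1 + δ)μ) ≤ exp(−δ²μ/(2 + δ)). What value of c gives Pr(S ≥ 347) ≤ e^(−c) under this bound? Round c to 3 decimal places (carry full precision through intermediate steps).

35.777

Write 347 = (1 + δ)μ, so δ = 347/206.304 − 1 = 0.6819839…
Then the exponent is δ²μ/(2 + δ) = (347 − μ)² / (μ·(2 + δ)) = 35.776652.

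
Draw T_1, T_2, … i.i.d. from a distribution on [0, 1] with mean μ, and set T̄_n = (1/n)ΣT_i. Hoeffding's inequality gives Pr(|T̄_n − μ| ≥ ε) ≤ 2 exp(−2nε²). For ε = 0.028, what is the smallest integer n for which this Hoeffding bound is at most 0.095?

1944

Require 2·exp(−2nε²) ≤ 0.095, i.e. 2nε² ≥ ln(2/0.095) = 3.047026.
So n ≥ 3.047026 / (2·0.028²) = 1943.256.
The smallest integer n is 1944.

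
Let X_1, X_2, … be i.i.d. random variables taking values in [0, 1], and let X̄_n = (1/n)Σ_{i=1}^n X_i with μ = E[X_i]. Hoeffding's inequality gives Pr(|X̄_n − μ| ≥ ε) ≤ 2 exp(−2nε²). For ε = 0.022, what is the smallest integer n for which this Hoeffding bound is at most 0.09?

3204

Require 2·exp(−2nε²) ≤ 0.09, i.e. 2nε² ≥ ln(2/0.09) = 3.101093.
So n ≥ 3.101093 / (2·0.022²) = 3203.608.
The smallest integer n is 3204.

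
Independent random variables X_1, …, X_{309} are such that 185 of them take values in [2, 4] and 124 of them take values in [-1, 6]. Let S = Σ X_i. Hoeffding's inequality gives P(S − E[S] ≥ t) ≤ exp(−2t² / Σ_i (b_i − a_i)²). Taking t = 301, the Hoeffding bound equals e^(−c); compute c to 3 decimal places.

26.585

Σ(b_i − a_i)² = 185·2² + 124·7² = 6816.
c = 2t² / 6816 = 2·301² / 6816 = 26.5848.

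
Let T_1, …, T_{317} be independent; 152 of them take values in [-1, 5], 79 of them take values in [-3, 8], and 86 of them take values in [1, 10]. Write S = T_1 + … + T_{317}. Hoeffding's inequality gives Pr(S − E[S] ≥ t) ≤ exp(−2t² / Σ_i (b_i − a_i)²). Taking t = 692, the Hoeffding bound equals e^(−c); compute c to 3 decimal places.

43.539

Σ(b_i − a_i)² = 152·6² + 79·11² + 86·9² = 21997.
c = 2t² / 21997 = 2·692² / 21997 = 43.5390.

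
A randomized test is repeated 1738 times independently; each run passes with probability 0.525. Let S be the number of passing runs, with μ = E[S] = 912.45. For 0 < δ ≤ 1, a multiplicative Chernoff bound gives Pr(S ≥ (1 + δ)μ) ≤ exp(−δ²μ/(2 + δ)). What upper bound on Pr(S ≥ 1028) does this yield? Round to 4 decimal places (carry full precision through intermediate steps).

0.0010

Write 1028 = (1 + δ)μ, so δ = 1028/912.45 − 1 = 0.1266371…
Then the exponent is δ²μ/(2 + δ) = (1028 − μ)² / (μ·(2 + δ)) = 6.880776.
Bound = exp(−6.880776) = 0.00103.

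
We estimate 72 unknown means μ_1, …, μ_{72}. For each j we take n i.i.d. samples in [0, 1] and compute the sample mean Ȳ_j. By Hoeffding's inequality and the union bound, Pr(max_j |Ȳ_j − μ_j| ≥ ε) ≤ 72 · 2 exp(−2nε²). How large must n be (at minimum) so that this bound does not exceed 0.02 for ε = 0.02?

11103

Need 2·72·exp(−2nε²) ≤ 0.02, i.e. exp(−2nε²) ≤ 0.02/144.
So 2nε² ≥ ln(144/0.02) = 8.881836.
Hence n ≥ 8.881836/(2·0.02²) = 11102.295.
The smallest integer n is 11103.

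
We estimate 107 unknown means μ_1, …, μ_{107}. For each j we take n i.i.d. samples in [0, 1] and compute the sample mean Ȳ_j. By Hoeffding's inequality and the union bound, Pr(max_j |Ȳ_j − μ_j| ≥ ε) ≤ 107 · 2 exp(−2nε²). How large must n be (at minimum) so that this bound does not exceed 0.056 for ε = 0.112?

329

Need 2·107·exp(−2nε²) ≤ 0.056, i.e. exp(−2nε²) ≤ 0.056/214.
So 2nε² ≥ ln(214/0.056) = 8.248380.
Hence n ≥ 8.248380/(2·0.112²) = 328.778.
The smallest integer n is 329.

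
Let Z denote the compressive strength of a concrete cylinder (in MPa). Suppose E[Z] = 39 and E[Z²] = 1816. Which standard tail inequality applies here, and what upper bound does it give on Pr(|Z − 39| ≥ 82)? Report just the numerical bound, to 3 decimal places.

0.044

The first two moments determine the variance, so Chebyshev's inequality is the sharpest standard bound available.
Var(Z) = E[Z²] − (E[Z])² = 1816 − 1521 = 295.
Chebyshev's inequality: Pr(|Z − μ| ≥ t) ≤ Var(Z)/t² = 295/6724 = 0.0439.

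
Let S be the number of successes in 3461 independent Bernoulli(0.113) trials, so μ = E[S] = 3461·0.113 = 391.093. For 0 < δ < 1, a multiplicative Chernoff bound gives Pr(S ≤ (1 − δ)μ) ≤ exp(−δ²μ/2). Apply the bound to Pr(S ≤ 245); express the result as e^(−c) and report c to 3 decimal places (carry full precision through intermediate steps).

Write 245 = (1 − δ)μ, so δ = 1 − 245/391.093 = 0.3735505…
Then the exponent is δ²μ/2 = (μ − 245)²/(2μ) = 27.286559.

27.287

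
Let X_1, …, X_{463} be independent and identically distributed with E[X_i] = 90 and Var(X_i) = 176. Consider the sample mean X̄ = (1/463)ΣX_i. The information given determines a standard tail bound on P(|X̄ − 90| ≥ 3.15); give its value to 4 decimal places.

With mean and variance of each term known, Chebyshev's inequality bounds the deviation of the sum (or sample mean).
Var(X̄) = Var(X_i)/n = 176/463 = 0.38013.
Chebyshev: P(|X̄ − 90| ≥ 3.15) ≤ Var(X̄)/(3.15)² = 176/(463·3.15²) = 0.0383.

0.0383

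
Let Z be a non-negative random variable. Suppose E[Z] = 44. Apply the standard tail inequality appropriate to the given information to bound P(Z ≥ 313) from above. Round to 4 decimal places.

Only the mean of a non-negative variable is known, so Markov's inequality is the applicable tail bound.
Markov's inequality: for a non-negative random variable, P(Z ≥ a) ≤ E[Z]/a.
Here E[Z] = 44 and a = 313, so the bound is 44/313 = 0.1406.

0.1406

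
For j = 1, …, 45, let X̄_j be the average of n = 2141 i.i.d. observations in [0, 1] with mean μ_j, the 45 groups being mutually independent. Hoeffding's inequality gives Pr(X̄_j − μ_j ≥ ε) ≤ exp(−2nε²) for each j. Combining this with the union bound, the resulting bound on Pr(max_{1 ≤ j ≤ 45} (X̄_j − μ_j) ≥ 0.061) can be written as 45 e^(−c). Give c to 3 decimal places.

Union bound over the 45 events: Pr(max_{1 ≤ j ≤ 45} (X̄_j − μ_j) ≥ 0.061) ≤ 45·exp(−2nε²) = 45 exp(−2·2141·0.061²).
So c = 2·2141·0.061² = 15.9333.

15.933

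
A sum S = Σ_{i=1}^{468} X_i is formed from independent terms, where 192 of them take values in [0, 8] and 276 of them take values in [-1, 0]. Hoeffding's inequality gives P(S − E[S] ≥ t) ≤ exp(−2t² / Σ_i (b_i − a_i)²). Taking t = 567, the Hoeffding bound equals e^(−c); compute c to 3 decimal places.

51.176

Σ(b_i − a_i)² = 192·8² + 276·1² = 12564.
c = 2t² / 12564 = 2·567² / 12564 = 51.1762.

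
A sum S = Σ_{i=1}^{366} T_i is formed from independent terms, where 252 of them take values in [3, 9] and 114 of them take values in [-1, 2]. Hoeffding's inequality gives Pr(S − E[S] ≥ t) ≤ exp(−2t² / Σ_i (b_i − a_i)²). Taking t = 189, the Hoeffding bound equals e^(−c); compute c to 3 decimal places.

Σ(b_i − a_i)² = 252·6² + 114·3² = 10098.
c = 2t² / 10098 = 2·189² / 10098 = 7.0749.

7.075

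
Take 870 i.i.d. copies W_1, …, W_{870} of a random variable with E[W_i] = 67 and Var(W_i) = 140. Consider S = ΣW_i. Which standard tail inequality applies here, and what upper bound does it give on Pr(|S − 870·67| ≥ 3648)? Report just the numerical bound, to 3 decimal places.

With mean and variance of each term known, Chebyshev's inequality bounds the deviation of the sum (or sample mean).
Var(S) = n·Var(W_i) = 870·140 = 121800.
Chebyshev: Pr(|S − 870·67| ≥ 3648) ≤ Var(S)/3648² = 121800/13307904 = 0.0092.

0.009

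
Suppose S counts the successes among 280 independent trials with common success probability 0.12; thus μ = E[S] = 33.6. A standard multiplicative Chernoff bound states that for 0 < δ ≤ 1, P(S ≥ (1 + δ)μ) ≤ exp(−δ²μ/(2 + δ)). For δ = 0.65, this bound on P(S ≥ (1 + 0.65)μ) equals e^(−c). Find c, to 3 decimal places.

c = δ²μ/(2 + δ) = 0.65²·33.6/(2 + 0.65) = 5.3570.

5.357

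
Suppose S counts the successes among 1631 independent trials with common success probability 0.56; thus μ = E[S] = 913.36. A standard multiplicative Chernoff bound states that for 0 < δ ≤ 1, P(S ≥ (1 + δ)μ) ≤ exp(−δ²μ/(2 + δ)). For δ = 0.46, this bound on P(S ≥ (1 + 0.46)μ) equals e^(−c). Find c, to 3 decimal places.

78.564

c = δ²μ/(2 + δ) = 0.46²·913.36/(2 + 0.46) = 78.5638.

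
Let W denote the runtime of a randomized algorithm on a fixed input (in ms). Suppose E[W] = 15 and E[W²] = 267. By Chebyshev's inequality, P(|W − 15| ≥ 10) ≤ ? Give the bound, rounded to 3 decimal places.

Var(W) = E[W²] − (E[W])² = 267 − 225 = 42.
Chebyshev's inequality: P(|W − μ| ≥ t) ≤ Var(W)/t² = 42/100 = 0.4200.

0.420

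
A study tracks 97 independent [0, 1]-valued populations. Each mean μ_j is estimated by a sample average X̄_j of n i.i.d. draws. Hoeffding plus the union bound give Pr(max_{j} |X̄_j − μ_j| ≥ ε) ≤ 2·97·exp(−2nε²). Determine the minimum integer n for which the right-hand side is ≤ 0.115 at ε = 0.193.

100

Need 2·97·exp(−2nε²) ≤ 0.115, i.e. exp(−2nε²) ≤ 0.115/194.
So 2nε² ≥ ln(194/0.115) = 7.430681.
Hence n ≥ 7.430681/(2·0.193²) = 99.743.
The smallest integer n is 100.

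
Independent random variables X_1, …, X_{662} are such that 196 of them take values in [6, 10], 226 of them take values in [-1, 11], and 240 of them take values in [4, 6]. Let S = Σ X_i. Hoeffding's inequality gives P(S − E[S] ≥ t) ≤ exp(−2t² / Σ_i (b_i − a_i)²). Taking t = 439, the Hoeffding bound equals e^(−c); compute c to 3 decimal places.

Σ(b_i − a_i)² = 196·4² + 226·12² + 240·2² = 36640.
c = 2t² / 36640 = 2·439² / 36640 = 10.5197.

10.520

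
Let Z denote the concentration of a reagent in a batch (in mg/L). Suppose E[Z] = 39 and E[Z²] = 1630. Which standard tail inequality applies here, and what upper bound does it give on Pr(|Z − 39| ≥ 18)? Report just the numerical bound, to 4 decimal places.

The first two moments determine the variance, so Chebyshev's inequality is the sharpest standard bound available.
Var(Z) = E[Z²] − (E[Z])² = 1630 − 1521 = 109.
Chebyshev's inequality: Pr(|Z − μ| ≥ t) ≤ Var(Z)/t² = 109/324 = 0.3364.

0.3364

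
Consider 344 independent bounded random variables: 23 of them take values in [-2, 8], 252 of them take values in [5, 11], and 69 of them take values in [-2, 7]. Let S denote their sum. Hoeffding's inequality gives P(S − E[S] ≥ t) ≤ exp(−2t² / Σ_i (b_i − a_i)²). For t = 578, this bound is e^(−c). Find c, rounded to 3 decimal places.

Σ(b_i − a_i)² = 23·10² + 252·6² + 69·9² = 16961.
c = 2t² / 16961 = 2·578² / 16961 = 39.3944.

39.394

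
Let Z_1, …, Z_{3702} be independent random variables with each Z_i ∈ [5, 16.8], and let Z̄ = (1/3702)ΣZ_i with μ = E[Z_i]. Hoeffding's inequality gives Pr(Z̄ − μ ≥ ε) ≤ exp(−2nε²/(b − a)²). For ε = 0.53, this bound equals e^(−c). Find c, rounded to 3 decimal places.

14.937

c = 2nε²/(b − a)² = 2·3702·0.53² / 11.8² = 14.9367.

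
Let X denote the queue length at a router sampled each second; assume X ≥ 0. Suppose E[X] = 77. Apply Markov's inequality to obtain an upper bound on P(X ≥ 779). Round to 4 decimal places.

Markov's inequality: for a non-negative random variable, P(X ≥ a) ≤ E[X]/a.
Here E[X] = 77 and a = 779, so the bound is 77/779 = 0.0988.

0.0988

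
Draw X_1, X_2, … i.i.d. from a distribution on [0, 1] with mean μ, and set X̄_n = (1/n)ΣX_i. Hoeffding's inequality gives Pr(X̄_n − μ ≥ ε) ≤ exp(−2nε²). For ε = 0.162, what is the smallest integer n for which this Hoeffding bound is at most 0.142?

Require exp(−2nε²) ≤ 0.142, i.e. 2nε² ≥ ln(1/0.142) = 1.951928.
So n ≥ 1.951928 / (2·0.162²) = 37.188.
The smallest integer n is 38.

38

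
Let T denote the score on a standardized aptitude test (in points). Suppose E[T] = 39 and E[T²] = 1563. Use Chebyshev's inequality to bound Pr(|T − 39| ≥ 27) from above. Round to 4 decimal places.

Var(T) = E[T²] − (E[T])² = 1563 − 1521 = 42.
Chebyshev's inequality: Pr(|T − μ| ≥ t) ≤ Var(T)/t² = 42/729 = 0.0576.

0.0576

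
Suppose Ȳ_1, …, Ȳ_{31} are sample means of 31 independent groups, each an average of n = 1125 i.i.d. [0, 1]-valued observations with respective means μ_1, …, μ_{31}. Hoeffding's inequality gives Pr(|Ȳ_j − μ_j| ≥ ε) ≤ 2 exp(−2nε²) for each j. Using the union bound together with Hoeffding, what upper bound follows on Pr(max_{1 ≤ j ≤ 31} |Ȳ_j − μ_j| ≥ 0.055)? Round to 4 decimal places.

0.0686

Per-experiment Hoeffding bound: 2·exp(−2·1125·0.055²) = 2·exp(−6.80625) = 0.0022137.
Union bound over 31 events: 31·0.0022137 = 0.06862.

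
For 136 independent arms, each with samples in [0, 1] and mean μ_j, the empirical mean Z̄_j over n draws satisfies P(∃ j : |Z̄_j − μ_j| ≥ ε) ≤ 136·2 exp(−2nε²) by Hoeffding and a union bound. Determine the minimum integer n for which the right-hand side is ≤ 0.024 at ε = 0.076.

809

Need 2·136·exp(−2nε²) ≤ 0.024, i.e. exp(−2nε²) ≤ 0.024/272.
So 2nε² ≥ ln(272/0.024) = 9.335504.
Hence n ≥ 9.335504/(2·0.076²) = 808.129.
The smallest integer n is 809.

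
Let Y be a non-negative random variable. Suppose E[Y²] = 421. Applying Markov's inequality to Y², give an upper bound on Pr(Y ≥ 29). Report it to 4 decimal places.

0.5006

Since Y ≥ 0, the event {Y ≥ 29} is the same as {Y² ≥ 841}.
Markov's inequality applied to Y² gives Pr(Y² ≥ 841) ≤ E[Y²]/841 = 421/841 = 0.5006.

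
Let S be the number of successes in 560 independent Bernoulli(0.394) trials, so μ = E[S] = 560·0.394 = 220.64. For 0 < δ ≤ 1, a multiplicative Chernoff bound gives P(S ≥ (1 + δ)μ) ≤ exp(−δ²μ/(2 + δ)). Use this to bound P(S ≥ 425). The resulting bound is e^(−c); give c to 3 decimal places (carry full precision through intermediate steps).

Write 425 = (1 + δ)μ, so δ = 425/220.64 − 1 = 0.9262146…
Then the exponent is δ²μ/(2 + δ) = (425 − μ)² / (μ·(2 + δ)) = 64.684669.

64.685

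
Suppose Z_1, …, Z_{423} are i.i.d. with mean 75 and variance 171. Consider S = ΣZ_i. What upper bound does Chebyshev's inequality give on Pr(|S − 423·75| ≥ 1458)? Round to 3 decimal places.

Var(S) = n·Var(Z_i) = 423·171 = 72333.
Chebyshev: Pr(|S − 423·75| ≥ 1458) ≤ Var(S)/1458² = 72333/2125764 = 0.0340.

0.034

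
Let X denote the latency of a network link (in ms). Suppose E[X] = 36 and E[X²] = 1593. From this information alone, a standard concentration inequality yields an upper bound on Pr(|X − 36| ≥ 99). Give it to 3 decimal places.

The first two moments determine the variance, so Chebyshev's inequality is the sharpest standard bound available.
Var(X) = E[X²] − (E[X])² = 1593 − 1296 = 297.
Chebyshev's inequality: Pr(|X − μ| ≥ t) ≤ Var(X)/t² = 297/9801 = 0.0303.

0.030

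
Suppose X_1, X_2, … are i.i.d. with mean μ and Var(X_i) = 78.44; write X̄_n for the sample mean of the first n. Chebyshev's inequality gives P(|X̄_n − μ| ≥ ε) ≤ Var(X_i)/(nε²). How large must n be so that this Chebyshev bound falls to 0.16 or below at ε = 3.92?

32

Require 78.44/(n·3.92²) ≤ 0.16, i.e. n ≥ 78.44/(0.16·3.92²) = 31.904.
The smallest integer n is 32.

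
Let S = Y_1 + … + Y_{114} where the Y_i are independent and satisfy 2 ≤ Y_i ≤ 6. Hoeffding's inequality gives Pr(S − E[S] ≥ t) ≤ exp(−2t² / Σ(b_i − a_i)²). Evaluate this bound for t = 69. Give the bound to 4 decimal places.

0.0054

Σ(b_i − a_i)² = 114·(4)² = 1824.
Exponent = 2·69²/1824 = 5.2204.
Bound = exp(−5.2204) = 0.00541.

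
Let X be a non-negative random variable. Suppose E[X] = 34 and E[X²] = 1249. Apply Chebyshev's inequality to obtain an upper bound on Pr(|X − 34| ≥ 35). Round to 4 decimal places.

0.0759

Var(X) = E[X²] − (E[X])² = 1249 − 1156 = 93.
Chebyshev's inequality: Pr(|X − μ| ≥ t) ≤ Var(X)/t² = 93/1225 = 0.0759.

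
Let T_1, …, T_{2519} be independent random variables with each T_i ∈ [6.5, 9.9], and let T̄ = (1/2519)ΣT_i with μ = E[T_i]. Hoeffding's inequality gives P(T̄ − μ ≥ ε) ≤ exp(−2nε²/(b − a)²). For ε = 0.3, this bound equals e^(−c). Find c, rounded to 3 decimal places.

39.223

c = 2nε²/(b − a)² = 2·2519·0.3² / 3.4² = 39.2232.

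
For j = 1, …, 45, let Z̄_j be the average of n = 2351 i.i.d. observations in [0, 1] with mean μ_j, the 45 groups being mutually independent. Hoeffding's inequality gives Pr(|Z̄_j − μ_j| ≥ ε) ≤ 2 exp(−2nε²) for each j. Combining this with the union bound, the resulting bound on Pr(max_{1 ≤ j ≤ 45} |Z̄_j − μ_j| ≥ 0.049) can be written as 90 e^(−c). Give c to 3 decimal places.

Union bound over the 45 events: Pr(max_{1 ≤ j ≤ 45} |Z̄_j − μ_j| ≥ 0.049) ≤ 45·2·exp(−2nε²) = 90 exp(−2·2351·0.049²).
So c = 2·2351·0.049² = 11.2895.

11.290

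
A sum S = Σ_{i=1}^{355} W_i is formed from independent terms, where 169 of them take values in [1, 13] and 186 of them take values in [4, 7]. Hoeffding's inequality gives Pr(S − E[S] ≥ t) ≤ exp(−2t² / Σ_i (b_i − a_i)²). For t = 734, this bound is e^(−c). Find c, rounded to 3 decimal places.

41.427

Σ(b_i − a_i)² = 169·12² + 186·3² = 26010.
c = 2t² / 26010 = 2·734² / 26010 = 41.4268.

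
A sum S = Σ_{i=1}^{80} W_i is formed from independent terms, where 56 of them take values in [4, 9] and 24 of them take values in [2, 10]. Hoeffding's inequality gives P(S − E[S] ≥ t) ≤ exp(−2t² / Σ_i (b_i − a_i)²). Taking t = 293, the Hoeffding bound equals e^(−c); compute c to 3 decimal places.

58.480

Σ(b_i − a_i)² = 56·5² + 24·8² = 2936.
c = 2t² / 2936 = 2·293² / 2936 = 58.4802.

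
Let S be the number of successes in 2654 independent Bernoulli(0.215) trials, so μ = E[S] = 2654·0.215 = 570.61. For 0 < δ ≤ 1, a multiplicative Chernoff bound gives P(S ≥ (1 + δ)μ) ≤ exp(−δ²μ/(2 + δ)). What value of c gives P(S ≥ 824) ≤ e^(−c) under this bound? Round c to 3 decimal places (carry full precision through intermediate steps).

Write 824 = (1 + δ)μ, so δ = 824/570.61 − 1 = 0.4440686…
Then the exponent is δ²μ/(2 + δ) = (824 − μ)² / (μ·(2 + δ)) = 46.039030.

46.039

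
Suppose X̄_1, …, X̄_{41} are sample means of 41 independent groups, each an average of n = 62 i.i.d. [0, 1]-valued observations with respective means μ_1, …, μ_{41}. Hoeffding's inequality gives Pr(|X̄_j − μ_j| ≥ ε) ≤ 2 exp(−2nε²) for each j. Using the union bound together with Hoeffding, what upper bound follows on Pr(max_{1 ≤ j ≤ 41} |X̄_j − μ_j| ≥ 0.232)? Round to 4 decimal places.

0.1036

Per-experiment Hoeffding bound: 2·exp(−2·62·0.232²) = 2·exp(−6.67418) = 0.0025262.
Union bound over 41 events: 41·0.0025262 = 0.10358.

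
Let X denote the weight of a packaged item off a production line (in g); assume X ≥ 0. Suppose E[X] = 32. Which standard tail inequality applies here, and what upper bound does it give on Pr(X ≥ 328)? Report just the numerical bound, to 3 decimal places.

Only the mean of a non-negative variable is known, so Markov's inequality is the applicable tail bound.
Markov's inequality: for a non-negative random variable, Pr(X ≥ a) ≤ E[X]/a.
Here E[X] = 32 and a = 328, so the bound is 32/328 = 0.0976.

0.098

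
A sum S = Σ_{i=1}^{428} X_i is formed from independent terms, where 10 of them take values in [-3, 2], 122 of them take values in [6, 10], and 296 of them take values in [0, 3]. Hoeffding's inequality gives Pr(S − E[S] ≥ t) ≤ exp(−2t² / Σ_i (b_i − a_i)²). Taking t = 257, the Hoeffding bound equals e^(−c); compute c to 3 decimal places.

Σ(b_i − a_i)² = 10·5² + 122·4² + 296·3² = 4866.
c = 2t² / 4866 = 2·257² / 4866 = 27.1471.

27.147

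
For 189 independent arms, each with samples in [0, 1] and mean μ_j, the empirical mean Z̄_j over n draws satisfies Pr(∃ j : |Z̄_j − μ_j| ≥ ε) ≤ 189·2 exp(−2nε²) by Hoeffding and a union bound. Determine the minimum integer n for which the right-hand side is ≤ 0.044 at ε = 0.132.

Need 2·189·exp(−2nε²) ≤ 0.044, i.e. exp(−2nε²) ≤ 0.044/378.
So 2nε² ≥ ln(378/0.044) = 9.058460.
Hence n ≥ 9.058460/(2·0.132²) = 259.942.
The smallest integer n is 260.

260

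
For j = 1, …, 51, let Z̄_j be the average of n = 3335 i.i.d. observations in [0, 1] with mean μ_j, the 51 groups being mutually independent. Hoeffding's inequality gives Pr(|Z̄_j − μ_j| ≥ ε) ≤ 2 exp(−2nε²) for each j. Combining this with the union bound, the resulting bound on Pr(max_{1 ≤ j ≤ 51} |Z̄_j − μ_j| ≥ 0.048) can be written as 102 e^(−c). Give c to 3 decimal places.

15.368

Union bound over the 51 events: Pr(max_{1 ≤ j ≤ 51} |Z̄_j − μ_j| ≥ 0.048) ≤ 51·2·exp(−2nε²) = 102 exp(−2·3335·0.048²).
So c = 2·3335·0.048² = 15.3677.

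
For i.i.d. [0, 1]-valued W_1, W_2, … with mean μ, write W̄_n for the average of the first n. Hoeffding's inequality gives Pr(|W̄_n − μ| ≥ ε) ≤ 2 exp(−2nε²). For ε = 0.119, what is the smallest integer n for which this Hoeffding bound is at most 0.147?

93

Require 2·exp(−2nε²) ≤ 0.147, i.e. 2nε² ≥ ln(2/0.147) = 2.610470.
So n ≥ 2.610470 / (2·0.119²) = 92.171.
The smallest integer n is 93.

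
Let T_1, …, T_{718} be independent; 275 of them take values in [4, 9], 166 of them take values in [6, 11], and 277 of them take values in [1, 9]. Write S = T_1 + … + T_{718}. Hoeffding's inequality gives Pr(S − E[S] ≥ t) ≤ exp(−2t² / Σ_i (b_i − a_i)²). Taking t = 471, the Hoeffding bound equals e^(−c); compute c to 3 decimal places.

15.431

Σ(b_i − a_i)² = 275·5² + 166·5² + 277·8² = 28753.
c = 2t² / 28753 = 2·471² / 28753 = 15.4308.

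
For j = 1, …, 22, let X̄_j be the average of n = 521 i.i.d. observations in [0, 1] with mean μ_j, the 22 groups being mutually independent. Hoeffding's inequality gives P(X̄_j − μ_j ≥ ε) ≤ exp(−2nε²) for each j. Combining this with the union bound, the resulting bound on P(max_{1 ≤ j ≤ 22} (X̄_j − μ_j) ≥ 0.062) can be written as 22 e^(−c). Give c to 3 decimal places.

Union bound over the 22 events: P(max_{1 ≤ j ≤ 22} (X̄_j − μ_j) ≥ 0.062) ≤ 22·exp(−2nε²) = 22 exp(−2·521·0.062²).
So c = 2·521·0.062² = 4.0054.

4.005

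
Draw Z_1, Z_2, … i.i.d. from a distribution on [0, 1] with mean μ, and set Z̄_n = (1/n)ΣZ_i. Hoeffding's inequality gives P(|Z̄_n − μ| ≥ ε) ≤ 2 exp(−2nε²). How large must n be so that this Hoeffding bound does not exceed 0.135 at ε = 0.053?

480

Require 2·exp(−2nε²) ≤ 0.135, i.e. 2nε² ≥ ln(2/0.135) = 2.695628.
So n ≥ 2.695628 / (2·0.053²) = 479.820.
The smallest integer n is 480.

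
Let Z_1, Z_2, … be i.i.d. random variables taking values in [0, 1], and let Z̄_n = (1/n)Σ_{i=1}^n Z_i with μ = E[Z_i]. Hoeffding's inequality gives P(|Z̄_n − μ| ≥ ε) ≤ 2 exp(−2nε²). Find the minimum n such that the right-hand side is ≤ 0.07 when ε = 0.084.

238

Require 2·exp(−2nε²) ≤ 0.07, i.e. 2nε² ≥ ln(2/0.07) = 3.352407.
So n ≥ 3.352407 / (2·0.084²) = 237.557.
The smallest integer n is 238.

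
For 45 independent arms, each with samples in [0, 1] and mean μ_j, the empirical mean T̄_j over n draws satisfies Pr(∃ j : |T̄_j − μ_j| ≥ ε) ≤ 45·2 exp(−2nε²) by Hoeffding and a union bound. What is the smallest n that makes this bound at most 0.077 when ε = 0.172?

Need 2·45·exp(−2nε²) ≤ 0.077, i.e. exp(−2nε²) ≤ 0.077/90.
So 2nε² ≥ ln(90/0.077) = 7.063760.
Hence n ≥ 7.063760/(2·0.172²) = 119.385.
The smallest integer n is 120.

120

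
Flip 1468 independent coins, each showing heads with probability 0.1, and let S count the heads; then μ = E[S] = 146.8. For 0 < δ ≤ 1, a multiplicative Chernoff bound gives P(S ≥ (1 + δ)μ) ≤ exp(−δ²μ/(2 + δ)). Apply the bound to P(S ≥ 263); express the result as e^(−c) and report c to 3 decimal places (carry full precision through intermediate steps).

Write 263 = (1 + δ)μ, so δ = 263/146.8 − 1 = 0.7915531…
Then the exponent is δ²μ/(2 + δ) = (263 − μ)² / (μ·(2 + δ)) = 32.948853.

32.949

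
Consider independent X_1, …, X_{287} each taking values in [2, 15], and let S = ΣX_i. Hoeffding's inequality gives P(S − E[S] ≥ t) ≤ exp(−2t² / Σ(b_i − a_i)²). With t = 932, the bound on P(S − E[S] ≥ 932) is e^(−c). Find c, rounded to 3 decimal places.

35.817

Σ(b_i − a_i)² = 287·(13)² = 48503.
c = 2t²/48503 = 2·932²/48503 = 35.8173.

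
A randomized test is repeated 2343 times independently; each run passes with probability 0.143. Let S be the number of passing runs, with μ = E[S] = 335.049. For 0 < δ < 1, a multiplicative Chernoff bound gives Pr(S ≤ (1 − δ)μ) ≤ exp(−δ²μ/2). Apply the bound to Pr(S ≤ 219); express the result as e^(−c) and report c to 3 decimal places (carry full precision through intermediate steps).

20.098

Write 219 = (1 − δ)μ, so δ = 1 − 219/335.049 = 0.3463643…
Then the exponent is δ²μ/2 = (μ − 219)²/(2μ) = 20.097613.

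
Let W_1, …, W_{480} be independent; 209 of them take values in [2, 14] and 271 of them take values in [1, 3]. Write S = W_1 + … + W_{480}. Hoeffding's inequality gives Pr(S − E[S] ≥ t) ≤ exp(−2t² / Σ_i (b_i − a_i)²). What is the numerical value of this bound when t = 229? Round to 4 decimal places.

Σ(b_i − a_i)² = 209·12² + 271·2² = 31180.
Exponent = 2·229² / 31180 = 3.36376.
Bound = exp(−3.36376) = 0.03460.

0.0346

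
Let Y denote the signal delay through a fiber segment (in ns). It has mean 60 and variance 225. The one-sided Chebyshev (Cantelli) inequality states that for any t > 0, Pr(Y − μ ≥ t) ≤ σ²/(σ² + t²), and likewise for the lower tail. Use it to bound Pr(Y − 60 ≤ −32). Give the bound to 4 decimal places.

0.1801

Here σ² = 225 and t = 32, so σ² + t² = 1249.
Cantelli's bound: 225/1249 = 0.1801.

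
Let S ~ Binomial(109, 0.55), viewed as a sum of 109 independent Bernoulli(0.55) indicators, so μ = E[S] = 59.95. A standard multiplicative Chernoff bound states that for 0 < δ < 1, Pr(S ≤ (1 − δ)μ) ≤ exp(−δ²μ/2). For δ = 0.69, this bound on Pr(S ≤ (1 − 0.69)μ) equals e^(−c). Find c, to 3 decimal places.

14.271

c = δ²μ/2 = 0.69²·59.95/2 = 14.2711.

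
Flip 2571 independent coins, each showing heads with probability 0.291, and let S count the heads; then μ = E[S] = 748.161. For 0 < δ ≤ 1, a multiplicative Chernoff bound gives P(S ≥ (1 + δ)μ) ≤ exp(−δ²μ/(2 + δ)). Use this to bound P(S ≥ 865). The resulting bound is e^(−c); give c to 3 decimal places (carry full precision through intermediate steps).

Write 865 = (1 + δ)μ, so δ = 865/748.161 − 1 = 0.1561683…
Then the exponent is δ²μ/(2 + δ) = (865 − μ)² / (μ·(2 + δ)) = 8.462486.

8.462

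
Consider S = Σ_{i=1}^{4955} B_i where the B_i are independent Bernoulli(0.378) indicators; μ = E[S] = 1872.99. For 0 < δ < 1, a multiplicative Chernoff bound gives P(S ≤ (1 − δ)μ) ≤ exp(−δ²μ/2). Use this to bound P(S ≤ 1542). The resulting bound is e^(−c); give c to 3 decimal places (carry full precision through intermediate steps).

Write 1542 = (1 − δ)μ, so δ = 1 − 1542/1872.99 = 0.1767174…
Then the exponent is δ²μ/2 = (μ − 1542)²/(2μ) = 29.245853.

29.246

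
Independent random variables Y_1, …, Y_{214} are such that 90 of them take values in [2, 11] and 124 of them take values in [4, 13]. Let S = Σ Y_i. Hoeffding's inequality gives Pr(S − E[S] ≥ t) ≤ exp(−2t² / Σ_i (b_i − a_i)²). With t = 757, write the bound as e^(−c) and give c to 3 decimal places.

Σ(b_i − a_i)² = 90·9² + 124·9² = 17334.
c = 2t² / 17334 = 2·757² / 17334 = 66.1185.

66.118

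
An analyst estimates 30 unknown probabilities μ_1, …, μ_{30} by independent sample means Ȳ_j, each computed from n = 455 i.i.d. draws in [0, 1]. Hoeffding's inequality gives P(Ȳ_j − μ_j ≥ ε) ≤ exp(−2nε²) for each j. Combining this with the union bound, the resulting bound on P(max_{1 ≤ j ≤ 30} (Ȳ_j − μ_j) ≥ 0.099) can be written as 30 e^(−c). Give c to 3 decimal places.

Union bound over the 30 events: P(max_{1 ≤ j ≤ 30} (Ȳ_j − μ_j) ≥ 0.099) ≤ 30·exp(−2nε²) = 30 exp(−2·455·0.099²).
So c = 2·455·0.099² = 8.9189.

8.919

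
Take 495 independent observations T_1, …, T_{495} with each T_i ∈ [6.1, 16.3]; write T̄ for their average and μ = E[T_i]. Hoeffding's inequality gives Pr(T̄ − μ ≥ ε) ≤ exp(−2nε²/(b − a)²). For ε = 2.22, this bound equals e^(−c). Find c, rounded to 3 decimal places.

c = 2nε²/(b − a)² = 2·495·2.22² / 10.2² = 46.8965.

46.897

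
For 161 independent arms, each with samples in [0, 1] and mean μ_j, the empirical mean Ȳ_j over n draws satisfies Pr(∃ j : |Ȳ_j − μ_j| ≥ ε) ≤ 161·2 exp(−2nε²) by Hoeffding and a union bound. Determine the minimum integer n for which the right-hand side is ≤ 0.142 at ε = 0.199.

Need 2·161·exp(−2nε²) ≤ 0.142, i.e. exp(−2nε²) ≤ 0.142/322.
So 2nε² ≥ ln(322/0.142) = 7.726480.
Hence n ≥ 7.726480/(2·0.199²) = 97.554.
The smallest integer n is 98.

98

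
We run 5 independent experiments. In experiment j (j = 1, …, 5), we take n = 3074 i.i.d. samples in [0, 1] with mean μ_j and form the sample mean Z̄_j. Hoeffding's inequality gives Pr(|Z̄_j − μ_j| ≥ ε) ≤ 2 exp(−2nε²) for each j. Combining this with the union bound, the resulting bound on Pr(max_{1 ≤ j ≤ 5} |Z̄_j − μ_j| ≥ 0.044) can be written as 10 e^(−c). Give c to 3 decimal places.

11.903

Union bound over the 5 events: Pr(max_{1 ≤ j ≤ 5} |Z̄_j − μ_j| ≥ 0.044) ≤ 5·2·exp(−2nε²) = 10 exp(−2·3074·0.044²).
So c = 2·3074·0.044² = 11.9025.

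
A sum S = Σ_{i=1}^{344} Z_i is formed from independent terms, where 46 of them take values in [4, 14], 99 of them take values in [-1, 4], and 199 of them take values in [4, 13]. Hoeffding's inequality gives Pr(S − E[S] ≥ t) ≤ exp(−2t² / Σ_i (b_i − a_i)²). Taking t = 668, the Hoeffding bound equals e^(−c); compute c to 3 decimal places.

Σ(b_i − a_i)² = 46·10² + 99·5² + 199·9² = 23194.
c = 2t² / 23194 = 2·668² / 23194 = 38.4775.

38.478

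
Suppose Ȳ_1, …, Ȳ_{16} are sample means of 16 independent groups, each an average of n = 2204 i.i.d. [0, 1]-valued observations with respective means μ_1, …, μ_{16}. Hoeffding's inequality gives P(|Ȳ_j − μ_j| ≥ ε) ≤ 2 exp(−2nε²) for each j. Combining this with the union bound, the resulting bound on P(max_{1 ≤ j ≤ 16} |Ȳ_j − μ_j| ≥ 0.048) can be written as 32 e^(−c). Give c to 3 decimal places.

Union bound over the 16 events: P(max_{1 ≤ j ≤ 16} |Ȳ_j − μ_j| ≥ 0.048) ≤ 16·2·exp(−2nε²) = 32 exp(−2·2204·0.048²).
So c = 2·2204·0.048² = 10.1560.

10.156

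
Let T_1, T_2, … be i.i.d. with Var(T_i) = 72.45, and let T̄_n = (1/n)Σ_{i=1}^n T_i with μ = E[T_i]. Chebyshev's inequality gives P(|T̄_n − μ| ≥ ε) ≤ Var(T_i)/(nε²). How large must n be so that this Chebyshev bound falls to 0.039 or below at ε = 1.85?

Require 72.45/(n·1.85²) ≤ 0.039, i.e. n ≥ 72.45/(0.039·1.85²) = 542.788.
The smallest integer n is 543.

543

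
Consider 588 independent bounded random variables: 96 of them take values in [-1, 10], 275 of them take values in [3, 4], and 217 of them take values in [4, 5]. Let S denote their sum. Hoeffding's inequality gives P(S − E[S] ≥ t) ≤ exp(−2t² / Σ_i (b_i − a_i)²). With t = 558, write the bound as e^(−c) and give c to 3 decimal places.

51.431

Σ(b_i − a_i)² = 96·11² + 275·1² + 217·1² = 12108.
c = 2t² / 12108 = 2·558² / 12108 = 51.4311.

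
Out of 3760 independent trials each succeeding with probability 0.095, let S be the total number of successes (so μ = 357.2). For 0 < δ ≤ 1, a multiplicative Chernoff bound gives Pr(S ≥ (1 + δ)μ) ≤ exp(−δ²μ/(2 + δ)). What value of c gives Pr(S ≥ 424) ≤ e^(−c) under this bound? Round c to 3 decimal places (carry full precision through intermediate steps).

Write 424 = (1 + δ)μ, so δ = 424/357.2 − 1 = 0.1870101…
Then the exponent is δ²μ/(2 + δ) = (424 − μ)² / (μ·(2 + δ)) = 5.712033.

5.712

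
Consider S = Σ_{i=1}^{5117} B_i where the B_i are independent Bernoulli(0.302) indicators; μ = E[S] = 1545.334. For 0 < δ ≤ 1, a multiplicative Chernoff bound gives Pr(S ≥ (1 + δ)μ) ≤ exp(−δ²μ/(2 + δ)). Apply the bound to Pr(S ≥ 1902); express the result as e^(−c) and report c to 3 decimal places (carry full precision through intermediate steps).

Write 1902 = (1 + δ)μ, so δ = 1902/1545.334 − 1 = 0.2308019…
Then the exponent is δ²μ/(2 + δ) = (1902 − μ)² / (μ·(2 + δ)) = 36.901163.

36.901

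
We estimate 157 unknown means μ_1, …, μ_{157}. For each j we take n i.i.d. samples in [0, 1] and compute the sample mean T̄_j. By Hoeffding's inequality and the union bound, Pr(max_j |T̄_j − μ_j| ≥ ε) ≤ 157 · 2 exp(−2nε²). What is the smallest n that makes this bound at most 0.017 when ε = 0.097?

523

Need 2·157·exp(−2nε²) ≤ 0.017, i.e. exp(−2nε²) ≤ 0.017/314.
So 2nε² ≥ ln(314/0.017) = 9.823935.
Hence n ≥ 9.823935/(2·0.097²) = 522.050.
The smallest integer n is 523.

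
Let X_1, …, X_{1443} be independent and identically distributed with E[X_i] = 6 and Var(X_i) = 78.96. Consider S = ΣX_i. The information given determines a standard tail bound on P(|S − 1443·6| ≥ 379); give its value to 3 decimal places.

With mean and variance of each term known, Chebyshev's inequality bounds the deviation of the sum (or sample mean).
Var(S) = n·Var(X_i) = 1443·78.96 = 113939.28.
Chebyshev: P(|S − 1443·6| ≥ 379) ≤ Var(S)/379² = 113939.28/143641 = 0.7932.

0.793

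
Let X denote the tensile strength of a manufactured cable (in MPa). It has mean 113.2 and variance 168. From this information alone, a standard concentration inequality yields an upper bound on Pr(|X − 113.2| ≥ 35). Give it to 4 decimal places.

0.1371

Mean and variance are known, so Chebyshev's inequality applies.
Chebyshev: Pr(|X − μ| ≥ t) ≤ Var(X)/t².
Bound = 168 / 1225 = 0.1371.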